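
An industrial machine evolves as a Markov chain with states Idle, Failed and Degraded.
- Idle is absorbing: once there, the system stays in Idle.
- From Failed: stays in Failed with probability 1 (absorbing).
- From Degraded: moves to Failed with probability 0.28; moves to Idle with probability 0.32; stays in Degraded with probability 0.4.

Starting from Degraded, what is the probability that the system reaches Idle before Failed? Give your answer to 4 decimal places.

Let h(s) be the probability of absorption at Idle starting from transient state s. Then h(Idle) = 1 and h(Failed) = 0. By first-step analysis:
h(Degraded) = 0.32·1 + 0.28·0 + 0.4·h(Degraded)
Solving: h(Degraded) = 0.5333.
Starting from Degraded, the probability is 0.5333.

0.5333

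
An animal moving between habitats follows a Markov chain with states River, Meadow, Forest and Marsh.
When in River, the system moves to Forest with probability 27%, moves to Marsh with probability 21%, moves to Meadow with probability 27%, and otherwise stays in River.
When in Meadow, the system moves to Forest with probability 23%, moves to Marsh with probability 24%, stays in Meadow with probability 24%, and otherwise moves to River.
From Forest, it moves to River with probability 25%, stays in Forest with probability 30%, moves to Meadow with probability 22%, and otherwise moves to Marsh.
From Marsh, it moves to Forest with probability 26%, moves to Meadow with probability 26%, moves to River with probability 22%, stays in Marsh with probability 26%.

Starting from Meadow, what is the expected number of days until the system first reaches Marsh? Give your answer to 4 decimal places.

4.3603

Let t(s) be the expected number of days to first reach Marsh from state s, with t(Marsh) = 0. Conditioning on the first day:
t(River) = 1 + 0.25·t(River) + 0.27·t(Meadow) + 0.27·t(Forest)
t(Meadow) = 1 + 0.29·t(River) + 0.24·t(Meadow) + 0.23·t(Forest)
t(Forest) = 1 + 0.25·t(River) + 0.22·t(Meadow) + 0.3·t(Forest)
Solving: t(River) = 4.4876, t(Meadow) = 4.3603, t(Forest) = 4.4017.
Expected days from Meadow to Marsh: 4.3603.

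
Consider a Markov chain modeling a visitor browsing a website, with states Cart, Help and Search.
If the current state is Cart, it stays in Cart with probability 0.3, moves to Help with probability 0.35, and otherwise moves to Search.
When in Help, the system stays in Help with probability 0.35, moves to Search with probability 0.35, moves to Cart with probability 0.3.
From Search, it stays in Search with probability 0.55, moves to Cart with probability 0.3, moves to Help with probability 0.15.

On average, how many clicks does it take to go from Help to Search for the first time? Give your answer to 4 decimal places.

2.8571

Let t(s) be the expected number of clicks to first reach Search from state s, with t(Search) = 0. Conditioning on the first click:
t(Cart) = 1 + 0.3·t(Cart) + 0.35·t(Help)
t(Help) = 1 + 0.3·t(Cart) + 0.35·t(Help)
Solving: t(Cart) = 2.8571, t(Help) = 2.8571.
Expected clicks from Help to Search: 2.8571.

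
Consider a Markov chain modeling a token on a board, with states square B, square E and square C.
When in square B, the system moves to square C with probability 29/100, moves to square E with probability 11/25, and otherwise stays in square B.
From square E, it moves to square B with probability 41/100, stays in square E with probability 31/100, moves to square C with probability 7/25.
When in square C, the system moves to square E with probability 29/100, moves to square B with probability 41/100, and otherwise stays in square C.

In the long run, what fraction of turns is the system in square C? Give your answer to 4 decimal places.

0.2894

Let the stationary distribution be π with π = πP and π_1 + π_2 + π_3 = 1.
π_1 = 0.27·π_1 + 0.41·π_2 + 0.41·π_3
π_2 = 0.44·π_1 + 0.31·π_2 + 0.29·π_3
Solving with the normalization constraint gives π = (0.3596, 0.3510, 0.2894).
So the stationary probability of square C is 0.2894.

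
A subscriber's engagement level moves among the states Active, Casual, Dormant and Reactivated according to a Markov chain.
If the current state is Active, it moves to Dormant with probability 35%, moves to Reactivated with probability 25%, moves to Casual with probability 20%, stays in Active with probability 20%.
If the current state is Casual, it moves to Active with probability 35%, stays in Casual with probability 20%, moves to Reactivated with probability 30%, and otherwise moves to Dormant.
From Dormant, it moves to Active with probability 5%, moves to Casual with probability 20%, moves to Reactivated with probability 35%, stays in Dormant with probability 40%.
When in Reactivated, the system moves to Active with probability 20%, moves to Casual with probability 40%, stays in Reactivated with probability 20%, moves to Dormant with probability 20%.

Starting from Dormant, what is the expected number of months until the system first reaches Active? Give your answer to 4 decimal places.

Let t(s) be the expected number of months to first reach Active from state s, with t(Active) = 0. Conditioning on the first month:
t(Casual) = 1 + 0.2·t(Casual) + 0.15·t(Dormant) + 0.3·t(Reactivated)
t(Dormant) = 1 + 0.2·t(Casual) + 0.4·t(Dormant) + 0.35·t(Reactivated)
t(Reactivated) = 1 + 0.4·t(Casual) + 0.2·t(Dormant) + 0.2·t(Reactivated)
Solving: t(Casual) = 4.1332, t(Dormant) = 5.8291, t(Reactivated) = 4.7739.
Expected months from Dormant to Active: 5.8291.

5.8291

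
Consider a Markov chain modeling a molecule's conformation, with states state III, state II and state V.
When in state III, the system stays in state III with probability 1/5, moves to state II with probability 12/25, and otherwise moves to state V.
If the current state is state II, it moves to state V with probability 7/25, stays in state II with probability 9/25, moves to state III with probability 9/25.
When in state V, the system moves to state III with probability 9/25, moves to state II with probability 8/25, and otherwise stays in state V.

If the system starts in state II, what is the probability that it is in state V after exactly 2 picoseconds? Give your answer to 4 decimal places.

Sum over the intermediate state after 1 picosecond:
P = P(state II→state III)·P(state III→state V) + P(state II→state II)·P(state II→state V) + P(state II→state V)·P(state V→state V)
  = 0.36×0.32 + 0.36×0.28 + 0.28×0.32
  = 0.1152 + 0.1008 + 0.0896 = 0.3056

0.3056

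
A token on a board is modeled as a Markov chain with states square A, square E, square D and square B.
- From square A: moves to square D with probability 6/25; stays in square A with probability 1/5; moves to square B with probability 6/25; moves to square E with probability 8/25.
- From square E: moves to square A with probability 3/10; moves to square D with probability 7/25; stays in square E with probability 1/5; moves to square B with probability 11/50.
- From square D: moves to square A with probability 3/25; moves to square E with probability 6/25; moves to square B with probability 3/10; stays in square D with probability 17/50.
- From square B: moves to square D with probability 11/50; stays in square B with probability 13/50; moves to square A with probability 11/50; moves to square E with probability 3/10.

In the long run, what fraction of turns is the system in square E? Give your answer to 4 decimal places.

Let the stationary distribution be π with π = πP and π_1 + π_2 + π_3 + π_4 = 1.
π_1 = 0.2·π_1 + 0.3·π_2 + 0.12·π_3 + 0.22·π_4
π_2 = 0.32·π_1 + 0.2·π_2 + 0.24·π_3 + 0.3·π_4
π_3 = 0.24·π_1 + 0.28·π_2 + 0.34·π_3 + 0.22·π_4
Solving with the normalization constraint gives π = (0.2095, 0.2617, 0.2726, 0.2562).
So the stationary probability of square E is 0.2617.

0.2617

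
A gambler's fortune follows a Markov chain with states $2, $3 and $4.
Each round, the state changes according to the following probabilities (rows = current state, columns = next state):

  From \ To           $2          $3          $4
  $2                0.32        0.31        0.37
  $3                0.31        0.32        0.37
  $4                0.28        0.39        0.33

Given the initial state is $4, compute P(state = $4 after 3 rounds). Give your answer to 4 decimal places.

0.3557

Propagate the distribution vector 3 rounds from $4.
After 0 rounds: (0.0000, 0.0000, 1.0000)
After 1 round: (0.2800, 0.3900, 0.3300)
After 2 rounds: (0.3029, 0.3403, 0.3568)
After 3 rounds: (0.3023, 0.3419, 0.3557)
P(in $4 after 3 rounds) = 0.3557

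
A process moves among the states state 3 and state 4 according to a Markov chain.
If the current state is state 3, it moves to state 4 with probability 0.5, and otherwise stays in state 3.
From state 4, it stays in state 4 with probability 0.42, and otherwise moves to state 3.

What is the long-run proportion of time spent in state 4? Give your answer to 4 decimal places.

0.4630

Let the stationary distribution be π with π = πP and π_1 + π_2 = 1.
π_1 = 0.5·π_1 + 0.58·π_2
Solving with the normalization constraint gives π = (0.5370, 0.4630).
So the stationary probability of state 4 is 0.4630.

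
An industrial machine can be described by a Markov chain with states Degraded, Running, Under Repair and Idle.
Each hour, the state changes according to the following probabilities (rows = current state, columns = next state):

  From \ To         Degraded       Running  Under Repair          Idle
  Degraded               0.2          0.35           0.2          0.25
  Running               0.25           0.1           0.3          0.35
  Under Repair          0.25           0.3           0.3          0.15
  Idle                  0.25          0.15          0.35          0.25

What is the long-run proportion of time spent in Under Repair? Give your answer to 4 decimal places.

0.2884

Let the stationary distribution be π with π = πP and π_1 + π_2 + π_3 + π_4 = 1.
π_1 = 0.2·π_1 + 0.25·π_2 + 0.25·π_3 + 0.25·π_4
π_2 = 0.35·π_1 + 0.1·π_2 + 0.3·π_3 + 0.15·π_4
π_3 = 0.2·π_1 + 0.3·π_2 + 0.3·π_3 + 0.35·π_4
Solving with the normalization constraint gives π = (0.2381, 0.2294, 0.2884, 0.2441).
So the stationary probability of Under Repair is 0.2884.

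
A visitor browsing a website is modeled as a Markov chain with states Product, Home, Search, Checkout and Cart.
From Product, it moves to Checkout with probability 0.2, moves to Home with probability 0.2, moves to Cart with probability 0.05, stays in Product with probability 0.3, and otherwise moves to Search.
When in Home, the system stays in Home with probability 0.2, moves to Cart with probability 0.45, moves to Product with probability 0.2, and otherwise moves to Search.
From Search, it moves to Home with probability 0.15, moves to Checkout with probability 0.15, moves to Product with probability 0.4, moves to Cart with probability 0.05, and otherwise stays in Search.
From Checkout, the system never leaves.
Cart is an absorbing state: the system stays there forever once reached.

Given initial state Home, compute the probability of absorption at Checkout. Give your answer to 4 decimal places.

0.2375

Let h(s) be the probability of absorption at Checkout starting from transient state s. Then h(Checkout) = 1 and h(Cart) = 0. By first-step analysis:
h(Product) = 0.3·h(Product) + 0.2·h(Home) + 0.25·h(Search) + 0.2·1 + 0.05·0
h(Home) = 0.2·h(Product) + 0.2·h(Home) + 0.15·h(Search) + 0.45·0
h(Search) = 0.4·h(Product) + 0.15·h(Home) + 0.25·h(Search) + 0.15·1 + 0.05·0
Solving: h(Product) = 0.5460, h(Home) = 0.2375, h(Search) = 0.5387.
Starting from Home, the probability is 0.2375.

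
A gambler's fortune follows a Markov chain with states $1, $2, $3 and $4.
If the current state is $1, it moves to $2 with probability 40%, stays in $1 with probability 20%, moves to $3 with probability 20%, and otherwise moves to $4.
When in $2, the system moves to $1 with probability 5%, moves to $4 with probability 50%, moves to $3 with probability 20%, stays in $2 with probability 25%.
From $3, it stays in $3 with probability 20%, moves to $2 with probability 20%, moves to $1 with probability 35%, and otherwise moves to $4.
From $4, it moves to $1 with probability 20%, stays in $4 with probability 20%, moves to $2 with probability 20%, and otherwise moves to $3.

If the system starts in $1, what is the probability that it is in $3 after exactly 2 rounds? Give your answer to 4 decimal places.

Propagate the distribution vector 2 rounds from $1.
After 0 rounds: (1.0000, 0.0000, 0.0000, 0.0000)
After 1 round: (0.2000, 0.4000, 0.2000, 0.2000)
After 2 rounds: (0.1700, 0.2600, 0.2400, 0.3300)
P(in $3 after 2 rounds) = 0.2400

0.2400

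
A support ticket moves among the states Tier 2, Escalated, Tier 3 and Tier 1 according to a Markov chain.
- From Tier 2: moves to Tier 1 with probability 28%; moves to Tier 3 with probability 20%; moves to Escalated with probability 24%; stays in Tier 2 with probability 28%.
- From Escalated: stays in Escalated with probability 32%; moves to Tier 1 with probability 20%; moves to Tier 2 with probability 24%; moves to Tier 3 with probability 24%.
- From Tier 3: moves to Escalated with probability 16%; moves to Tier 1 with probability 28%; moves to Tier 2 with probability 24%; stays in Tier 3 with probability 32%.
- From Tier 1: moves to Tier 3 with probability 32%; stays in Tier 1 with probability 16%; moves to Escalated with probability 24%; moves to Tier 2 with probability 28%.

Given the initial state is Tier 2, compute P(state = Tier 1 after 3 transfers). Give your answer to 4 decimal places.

Propagate the distribution vector 3 transfers from Tier 2.
After 0 transfers: (1.0000, 0.0000, 0.0000, 0.0000)
After 1 transfer: (0.2800, 0.2400, 0.2000, 0.2800)
After 2 transfers: (0.2624, 0.2432, 0.2672, 0.2272)
After 3 transfers: (0.2596, 0.2381, 0.2691, 0.2333)
P(in Tier 1 after 3 transfers) = 0.2333

0.2333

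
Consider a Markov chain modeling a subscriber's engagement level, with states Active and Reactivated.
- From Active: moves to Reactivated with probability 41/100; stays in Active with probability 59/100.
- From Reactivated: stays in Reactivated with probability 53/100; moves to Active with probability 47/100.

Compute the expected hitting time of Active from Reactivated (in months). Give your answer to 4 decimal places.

2.1277

Let t(s) be the expected number of months to first reach Active from state s, with t(Active) = 0. Conditioning on the first month:
t(Reactivated) = 1 + 0.53·t(Reactivated)
Solving: t(Reactivated) = 2.1277.
Expected months from Reactivated to Active: 2.1277.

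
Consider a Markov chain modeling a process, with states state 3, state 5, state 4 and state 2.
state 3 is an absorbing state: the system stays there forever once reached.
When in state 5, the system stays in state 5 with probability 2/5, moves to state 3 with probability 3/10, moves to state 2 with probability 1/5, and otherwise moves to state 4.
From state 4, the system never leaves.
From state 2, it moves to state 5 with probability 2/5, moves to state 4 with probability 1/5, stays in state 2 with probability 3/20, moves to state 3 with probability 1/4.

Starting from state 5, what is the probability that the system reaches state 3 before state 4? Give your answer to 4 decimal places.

0.7093

Let h(s) be the probability of absorption at state 3 starting from transient state s. Then h(state 3) = 1 and h(state 4) = 0. By first-step analysis:
h(state 5) = 0.3·1 + 0.4·h(state 5) + 0.1·0 + 0.2·h(state 2)
h(state 2) = 0.25·1 + 0.4·h(state 5) + 0.2·0 + 0.15·h(state 2)
Solving: h(state 5) = 0.7093, h(state 2) = 0.6279.
Starting from state 5, the probability is 0.7093.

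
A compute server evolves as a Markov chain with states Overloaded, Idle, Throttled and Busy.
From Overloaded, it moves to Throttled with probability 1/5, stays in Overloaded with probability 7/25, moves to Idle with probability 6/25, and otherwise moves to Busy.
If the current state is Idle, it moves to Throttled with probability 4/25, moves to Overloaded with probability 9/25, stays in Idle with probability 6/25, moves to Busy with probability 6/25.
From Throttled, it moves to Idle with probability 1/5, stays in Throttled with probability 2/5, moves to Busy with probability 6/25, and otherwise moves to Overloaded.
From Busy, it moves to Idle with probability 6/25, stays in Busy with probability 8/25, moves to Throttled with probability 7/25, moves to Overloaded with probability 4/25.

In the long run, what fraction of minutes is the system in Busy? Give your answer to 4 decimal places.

0.2710

Let the stationary distribution be π with π = πP and π_1 + π_2 + π_3 + π_4 = 1.
π_1 = 0.28·π_1 + 0.36·π_2 + 0.16·π_3 + 0.16·π_4
π_2 = 0.24·π_1 + 0.24·π_2 + 0.2·π_3 + 0.24·π_4
π_3 = 0.2·π_1 + 0.16·π_2 + 0.4·π_3 + 0.28·π_4
Solving with the normalization constraint gives π = (0.2339, 0.2294, 0.2656, 0.2710).
So the stationary probability of Busy is 0.2710.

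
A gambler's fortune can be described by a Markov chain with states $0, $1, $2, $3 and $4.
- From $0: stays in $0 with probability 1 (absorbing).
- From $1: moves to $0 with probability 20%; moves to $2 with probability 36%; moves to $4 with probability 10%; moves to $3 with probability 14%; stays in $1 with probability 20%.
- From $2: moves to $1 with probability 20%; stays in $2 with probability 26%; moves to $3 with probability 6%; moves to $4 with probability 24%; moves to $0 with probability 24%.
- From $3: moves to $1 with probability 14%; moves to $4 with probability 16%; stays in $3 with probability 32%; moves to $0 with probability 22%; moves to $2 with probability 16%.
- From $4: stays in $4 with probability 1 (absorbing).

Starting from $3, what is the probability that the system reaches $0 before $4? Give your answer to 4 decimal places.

0.5691

Let h(s) be the probability of absorption at $0 starting from transient state s. Then h($0) = 1 and h($4) = 0. By first-step analysis:
h($1) = 0.2·1 + 0.2·h($1) + 0.36·h($2) + 0.14·h($3) + 0.1·0
h($2) = 0.24·1 + 0.2·h($1) + 0.26·h($2) + 0.06·h($3) + 0.24·0
h($3) = 0.22·1 + 0.14·h($1) + 0.16·h($2) + 0.32·h($3) + 0.16·0
Solving: h($1) = 0.5878, h($2) = 0.5293, h($3) = 0.5691.
Starting from $3, the probability is 0.5691.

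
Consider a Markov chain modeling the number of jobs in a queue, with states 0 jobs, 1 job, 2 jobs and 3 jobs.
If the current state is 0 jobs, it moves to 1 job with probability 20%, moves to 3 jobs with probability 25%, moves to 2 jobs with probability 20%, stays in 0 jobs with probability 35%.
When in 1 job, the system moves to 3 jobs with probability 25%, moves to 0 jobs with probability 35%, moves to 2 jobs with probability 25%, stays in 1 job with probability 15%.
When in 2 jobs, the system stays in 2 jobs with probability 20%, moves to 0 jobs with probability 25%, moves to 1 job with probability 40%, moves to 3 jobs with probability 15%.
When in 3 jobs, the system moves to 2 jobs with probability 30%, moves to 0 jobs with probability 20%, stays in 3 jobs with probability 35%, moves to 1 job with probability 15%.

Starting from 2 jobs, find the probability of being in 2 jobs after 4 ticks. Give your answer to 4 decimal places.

Propagate the distribution vector 4 ticks from 2 jobs.
After 0 ticks: (0.0000, 0.0000, 1.0000, 0.0000)
After 1 tick: (0.2500, 0.4000, 0.2000, 0.1500)
After 2 ticks: (0.3075, 0.2125, 0.2350, 0.2450)
After 3 ticks: (0.2898, 0.2241, 0.2351, 0.2510)
After 4 ticks: (0.2888, 0.2233, 0.2363, 0.2516)
P(in 2 jobs after 4 ticks) = 0.2363

0.2363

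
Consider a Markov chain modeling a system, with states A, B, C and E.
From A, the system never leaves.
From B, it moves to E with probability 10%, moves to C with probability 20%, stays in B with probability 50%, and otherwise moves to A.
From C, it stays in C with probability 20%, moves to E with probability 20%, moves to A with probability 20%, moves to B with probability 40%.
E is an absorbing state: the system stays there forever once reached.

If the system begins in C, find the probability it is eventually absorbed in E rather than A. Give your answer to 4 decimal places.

Let h(s) be the probability of absorption at E starting from transient state s. Then h(E) = 1 and h(A) = 0. By first-step analysis:
h(B) = 0.2·0 + 0.5·h(B) + 0.2·h(C) + 0.1·1
h(C) = 0.2·0 + 0.4·h(B) + 0.2·h(C) + 0.2·1
Solving: h(B) = 0.3750, h(C) = 0.4375.
Starting from C, the probability is 0.4375.

0.4375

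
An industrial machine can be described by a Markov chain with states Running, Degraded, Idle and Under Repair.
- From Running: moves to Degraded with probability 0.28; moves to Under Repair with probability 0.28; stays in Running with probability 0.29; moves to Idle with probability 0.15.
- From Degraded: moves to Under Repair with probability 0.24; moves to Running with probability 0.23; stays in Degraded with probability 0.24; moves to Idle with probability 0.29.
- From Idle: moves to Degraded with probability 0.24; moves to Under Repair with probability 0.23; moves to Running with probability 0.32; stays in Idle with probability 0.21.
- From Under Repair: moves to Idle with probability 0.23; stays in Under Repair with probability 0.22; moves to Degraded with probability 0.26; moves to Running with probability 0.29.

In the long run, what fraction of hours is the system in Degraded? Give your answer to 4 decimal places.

0.2561

Let the stationary distribution be π with π = πP and π_1 + π_2 + π_3 + π_4 = 1.
π_1 = 0.29·π_1 + 0.23·π_2 + 0.32·π_3 + 0.29·π_4
π_2 = 0.28·π_1 + 0.24·π_2 + 0.24·π_3 + 0.26·π_4
π_3 = 0.15·π_1 + 0.29·π_2 + 0.21·π_3 + 0.23·π_4
Solving with the normalization constraint gives π = (0.2812, 0.2561, 0.2185, 0.2442).
So the stationary probability of Degraded is 0.2561.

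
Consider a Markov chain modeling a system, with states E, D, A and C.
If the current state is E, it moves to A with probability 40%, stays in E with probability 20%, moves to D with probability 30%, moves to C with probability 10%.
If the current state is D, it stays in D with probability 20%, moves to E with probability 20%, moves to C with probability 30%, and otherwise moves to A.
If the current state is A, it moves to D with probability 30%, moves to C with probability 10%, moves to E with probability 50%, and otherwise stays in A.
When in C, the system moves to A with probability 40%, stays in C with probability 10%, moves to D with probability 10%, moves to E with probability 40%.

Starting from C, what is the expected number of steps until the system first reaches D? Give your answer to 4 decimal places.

Let t(s) be the expected number of steps to first reach D from state s, with t(D) = 0. Conditioning on the first step:
t(E) = 1 + 0.2·t(E) + 0.4·t(A) + 0.1·t(C)
t(A) = 1 + 0.5·t(E) + 0.1·t(A) + 0.1·t(C)
t(C) = 1 + 0.4·t(E) + 0.4·t(A) + 0.1·t(C)
Solving: t(E) = 3.5714, t(A) = 3.5714, t(C) = 4.2857.
Expected steps from C to D: 4.2857.

4.2857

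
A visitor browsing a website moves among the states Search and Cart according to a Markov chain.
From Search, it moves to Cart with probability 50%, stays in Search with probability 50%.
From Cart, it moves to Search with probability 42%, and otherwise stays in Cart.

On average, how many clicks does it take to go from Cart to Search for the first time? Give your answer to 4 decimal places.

Let t(s) be the expected number of clicks to first reach Search from state s, with t(Search) = 0. Conditioning on the first click:
t(Cart) = 1 + 0.58·t(Cart)
Solving: t(Cart) = 2.3810.
Expected clicks from Cart to Search: 2.3810.

2.3810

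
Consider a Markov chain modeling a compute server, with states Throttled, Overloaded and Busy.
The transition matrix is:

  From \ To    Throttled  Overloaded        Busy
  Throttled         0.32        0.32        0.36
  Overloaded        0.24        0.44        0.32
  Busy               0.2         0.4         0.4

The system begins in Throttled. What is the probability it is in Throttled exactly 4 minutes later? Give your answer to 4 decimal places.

Propagate the distribution vector 4 minutes from Throttled.
After 0 minutes: (1.0000, 0.0000, 0.0000)
After 1 minute: (0.3200, 0.3200, 0.3600)
After 2 minutes: (0.2512, 0.3872, 0.3616)
After 3 minutes: (0.2456, 0.3954, 0.3590)
After 4 minutes: (0.2453, 0.3962, 0.3585)
P(in Throttled after 4 minutes) = 0.2453

0.2453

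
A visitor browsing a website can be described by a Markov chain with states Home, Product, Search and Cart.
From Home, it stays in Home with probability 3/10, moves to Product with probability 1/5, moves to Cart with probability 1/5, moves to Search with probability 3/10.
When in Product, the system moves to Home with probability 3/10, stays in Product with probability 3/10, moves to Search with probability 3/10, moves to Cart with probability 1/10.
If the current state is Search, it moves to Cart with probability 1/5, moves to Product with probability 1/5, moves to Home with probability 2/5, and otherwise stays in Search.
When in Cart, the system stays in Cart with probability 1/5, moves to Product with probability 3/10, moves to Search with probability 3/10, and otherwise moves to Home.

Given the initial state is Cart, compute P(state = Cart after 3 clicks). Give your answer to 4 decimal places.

0.1750

Propagate the distribution vector 3 clicks from Cart.
After 0 clicks: (0.0000, 0.0000, 0.0000, 1.0000)
After 1 click: (0.2000, 0.3000, 0.3000, 0.2000)
After 2 clicks: (0.3100, 0.2500, 0.2700, 0.1700)
After 3 clicks: (0.3100, 0.2420, 0.2730, 0.1750)
P(in Cart after 3 clicks) = 0.1750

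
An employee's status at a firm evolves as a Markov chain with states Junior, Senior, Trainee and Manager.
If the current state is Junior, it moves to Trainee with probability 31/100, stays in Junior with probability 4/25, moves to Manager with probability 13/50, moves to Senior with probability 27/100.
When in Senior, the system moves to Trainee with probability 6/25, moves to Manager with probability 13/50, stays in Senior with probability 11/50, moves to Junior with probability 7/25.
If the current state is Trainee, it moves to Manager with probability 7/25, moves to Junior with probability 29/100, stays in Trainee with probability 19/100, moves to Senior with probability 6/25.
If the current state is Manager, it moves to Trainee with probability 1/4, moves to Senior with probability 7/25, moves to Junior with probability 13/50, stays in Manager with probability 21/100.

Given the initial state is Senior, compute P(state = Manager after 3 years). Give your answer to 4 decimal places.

Propagate the distribution vector 3 years from Senior.
After 0 years: (0.0000, 1.0000, 0.0000, 0.0000)
After 1 year: (0.2800, 0.2200, 0.2400, 0.2600)
After 2 years: (0.2436, 0.2544, 0.2502, 0.2518)
After 3 years: (0.2482, 0.2523, 0.2471, 0.2524)
P(in Manager after 3 years) = 0.2524

0.2524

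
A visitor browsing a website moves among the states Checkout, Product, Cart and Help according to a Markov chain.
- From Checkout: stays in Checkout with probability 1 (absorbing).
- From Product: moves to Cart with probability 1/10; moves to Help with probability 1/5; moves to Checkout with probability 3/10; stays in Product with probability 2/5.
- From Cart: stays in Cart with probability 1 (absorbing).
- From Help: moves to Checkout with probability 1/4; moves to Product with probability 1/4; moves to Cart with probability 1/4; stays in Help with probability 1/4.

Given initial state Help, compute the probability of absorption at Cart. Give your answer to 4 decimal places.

Let h(s) be the probability of absorption at Cart starting from transient state s. Then h(Cart) = 1 and h(Checkout) = 0. By first-step analysis:
h(Product) = 0.3·0 + 0.4·h(Product) + 0.1·1 + 0.2·h(Help)
h(Help) = 0.25·0 + 0.25·h(Product) + 0.25·1 + 0.25·h(Help)
Solving: h(Product) = 0.3125, h(Help) = 0.4375.
Starting from Help, the probability is 0.4375.

0.4375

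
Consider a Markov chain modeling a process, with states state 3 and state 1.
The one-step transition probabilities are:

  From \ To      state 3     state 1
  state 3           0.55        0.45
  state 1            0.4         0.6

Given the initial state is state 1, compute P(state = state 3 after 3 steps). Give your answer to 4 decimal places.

Propagate the distribution vector 3 steps from state 1.
After 0 steps: (0.0000, 1.0000)
After 1 step: (0.4000, 0.6000)
After 2 steps: (0.4600, 0.5400)
After 3 steps: (0.4690, 0.5310)
P(in state 3 after 3 steps) = 0.4690

0.4690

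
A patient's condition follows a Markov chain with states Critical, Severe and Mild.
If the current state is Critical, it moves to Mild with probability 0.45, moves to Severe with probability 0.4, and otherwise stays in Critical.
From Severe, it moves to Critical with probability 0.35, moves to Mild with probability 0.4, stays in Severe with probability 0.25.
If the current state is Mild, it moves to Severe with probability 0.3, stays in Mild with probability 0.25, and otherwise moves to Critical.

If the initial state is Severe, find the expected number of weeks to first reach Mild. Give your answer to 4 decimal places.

2.4121

Let t(s) be the expected number of weeks to first reach Mild from state s, with t(Mild) = 0. Conditioning on the first week:
t(Critical) = 1 + 0.15·t(Critical) + 0.4·t(Severe)
t(Severe) = 1 + 0.35·t(Critical) + 0.25·t(Severe)
Solving: t(Critical) = 2.3116, t(Severe) = 2.4121.
Expected weeks from Severe to Mild: 2.4121.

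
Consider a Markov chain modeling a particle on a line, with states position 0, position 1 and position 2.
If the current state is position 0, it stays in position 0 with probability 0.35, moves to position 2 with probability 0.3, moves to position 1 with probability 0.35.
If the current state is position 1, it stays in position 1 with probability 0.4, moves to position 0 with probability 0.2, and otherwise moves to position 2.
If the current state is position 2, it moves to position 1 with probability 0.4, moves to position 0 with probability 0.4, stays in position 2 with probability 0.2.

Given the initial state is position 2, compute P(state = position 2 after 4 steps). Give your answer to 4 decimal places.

0.3079

Propagate the distribution vector 4 steps from position 2.
After 0 steps: (0.0000, 0.0000, 1.0000)
After 1 step: (0.4000, 0.4000, 0.2000)
After 2 steps: (0.3000, 0.3800, 0.3200)
After 3 steps: (0.3090, 0.3850, 0.3060)
After 4 steps: (0.3076, 0.3846, 0.3079)
P(in position 2 after 4 steps) = 0.3079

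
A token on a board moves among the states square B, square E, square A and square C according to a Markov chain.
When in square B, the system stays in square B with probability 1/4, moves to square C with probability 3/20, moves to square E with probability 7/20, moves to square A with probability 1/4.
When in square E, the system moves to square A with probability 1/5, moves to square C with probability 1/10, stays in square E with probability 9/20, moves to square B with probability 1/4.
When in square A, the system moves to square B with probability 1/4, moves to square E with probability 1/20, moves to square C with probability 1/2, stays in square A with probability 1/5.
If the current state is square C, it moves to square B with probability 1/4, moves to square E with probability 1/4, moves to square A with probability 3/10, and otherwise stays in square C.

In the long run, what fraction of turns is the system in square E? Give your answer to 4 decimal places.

Let the stationary distribution be π with π = πP and π_1 + π_2 + π_3 + π_4 = 1.
π_1 = 0.25·π_1 + 0.25·π_2 + 0.25·π_3 + 0.25·π_4
π_2 = 0.35·π_1 + 0.45·π_2 + 0.05·π_3 + 0.25·π_4
π_3 = 0.25·π_1 + 0.2·π_2 + 0.2·π_3 + 0.3·π_4
Solving with the normalization constraint gives π = (0.2500, 0.2849, 0.2355, 0.2297).
So the stationary probability of square E is 0.2849.

0.2849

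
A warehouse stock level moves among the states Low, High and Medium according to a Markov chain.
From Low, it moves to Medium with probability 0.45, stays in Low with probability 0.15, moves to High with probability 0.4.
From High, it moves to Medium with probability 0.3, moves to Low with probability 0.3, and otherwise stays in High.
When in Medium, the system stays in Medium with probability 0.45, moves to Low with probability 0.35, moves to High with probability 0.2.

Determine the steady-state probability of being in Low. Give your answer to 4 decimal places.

0.2784

Let the stationary distribution be π with π = πP and π_1 + π_2 + π_3 = 1.
π_1 = 0.15·π_1 + 0.3·π_2 + 0.35·π_3
π_2 = 0.4·π_1 + 0.4·π_2 + 0.2·π_3
Solving with the normalization constraint gives π = (0.2784, 0.3196, 0.4021).
So the stationary probability of Low is 0.2784.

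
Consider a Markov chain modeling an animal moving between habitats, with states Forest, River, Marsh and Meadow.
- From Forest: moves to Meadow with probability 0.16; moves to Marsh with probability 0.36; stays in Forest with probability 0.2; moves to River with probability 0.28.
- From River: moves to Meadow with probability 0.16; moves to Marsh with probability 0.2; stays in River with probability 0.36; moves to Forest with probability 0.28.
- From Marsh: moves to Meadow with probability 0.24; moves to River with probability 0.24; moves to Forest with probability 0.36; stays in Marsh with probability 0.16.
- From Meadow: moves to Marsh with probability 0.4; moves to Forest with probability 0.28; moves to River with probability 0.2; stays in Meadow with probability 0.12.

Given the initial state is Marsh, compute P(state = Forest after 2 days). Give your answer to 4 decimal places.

Propagate the distribution vector 2 days from Marsh.
After 0 days: (0.0000, 0.0000, 1.0000, 0.0000)
After 1 day: (0.3600, 0.2400, 0.1600, 0.2400)
After 2 days: (0.2640, 0.2736, 0.2992, 0.1632)
P(in Forest after 2 days) = 0.2640

0.2640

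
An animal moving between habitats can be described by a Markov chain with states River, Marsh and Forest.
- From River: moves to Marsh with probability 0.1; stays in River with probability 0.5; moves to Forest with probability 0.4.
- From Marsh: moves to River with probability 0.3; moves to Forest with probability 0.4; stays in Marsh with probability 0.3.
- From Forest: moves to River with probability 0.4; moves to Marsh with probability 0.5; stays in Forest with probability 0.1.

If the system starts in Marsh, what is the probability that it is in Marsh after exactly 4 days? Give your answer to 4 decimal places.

0.2816

Propagate the distribution vector 4 days from Marsh.
After 0 days: (0.0000, 1.0000, 0.0000)
After 1 day: (0.3000, 0.3000, 0.4000)
After 2 days: (0.4000, 0.3200, 0.2800)
After 3 days: (0.4080, 0.2760, 0.3160)
After 4 days: (0.4132, 0.2816, 0.3052)
P(in Marsh after 4 days) = 0.2816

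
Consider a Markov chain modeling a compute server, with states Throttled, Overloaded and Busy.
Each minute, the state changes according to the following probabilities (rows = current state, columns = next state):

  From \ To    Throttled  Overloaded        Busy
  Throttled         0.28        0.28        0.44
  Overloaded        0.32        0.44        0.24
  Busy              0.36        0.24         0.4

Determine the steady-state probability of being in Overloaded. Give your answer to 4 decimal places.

Let the stationary distribution be π with π = πP and π_1 + π_2 + π_3 = 1.
π_1 = 0.28·π_1 + 0.32·π_2 + 0.36·π_3
π_2 = 0.28·π_1 + 0.44·π_2 + 0.24·π_3
Solving with the normalization constraint gives π = (0.3216, 0.3161, 0.3623).
So the stationary probability of Overloaded is 0.3161.

0.3161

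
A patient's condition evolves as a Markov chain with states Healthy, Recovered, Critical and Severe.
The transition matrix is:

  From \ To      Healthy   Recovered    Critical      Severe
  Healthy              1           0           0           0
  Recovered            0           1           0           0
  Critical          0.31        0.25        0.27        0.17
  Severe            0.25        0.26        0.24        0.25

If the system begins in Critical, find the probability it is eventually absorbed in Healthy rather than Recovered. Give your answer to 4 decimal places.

Let h(s) be the probability of absorption at Healthy starting from transient state s. Then h(Healthy) = 1 and h(Recovered) = 0. By first-step analysis:
h(Critical) = 0.31·1 + 0.25·0 + 0.27·h(Critical) + 0.17·h(Severe)
h(Severe) = 0.25·1 + 0.26·0 + 0.24·h(Critical) + 0.25·h(Severe)
Solving: h(Critical) = 0.5427, h(Severe) = 0.5070.
Starting from Critical, the probability is 0.5427.

0.5427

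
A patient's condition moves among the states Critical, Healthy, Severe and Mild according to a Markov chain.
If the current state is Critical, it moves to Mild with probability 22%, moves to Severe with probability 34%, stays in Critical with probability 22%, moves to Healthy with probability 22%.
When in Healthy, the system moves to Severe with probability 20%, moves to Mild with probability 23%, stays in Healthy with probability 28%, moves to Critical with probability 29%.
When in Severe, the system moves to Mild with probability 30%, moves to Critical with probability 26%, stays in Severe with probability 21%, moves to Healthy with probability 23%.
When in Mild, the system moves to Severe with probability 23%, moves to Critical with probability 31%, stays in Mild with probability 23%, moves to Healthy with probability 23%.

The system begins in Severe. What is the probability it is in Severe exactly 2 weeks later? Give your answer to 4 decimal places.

0.2475

Propagate the distribution vector 2 weeks from Severe.
After 0 weeks: (0.0000, 0.0000, 1.0000, 0.0000)
After 1 week: (0.2600, 0.2300, 0.2100, 0.3000)
After 2 weeks: (0.2715, 0.2389, 0.2475, 0.2421)
P(in Severe after 2 weeks) = 0.2475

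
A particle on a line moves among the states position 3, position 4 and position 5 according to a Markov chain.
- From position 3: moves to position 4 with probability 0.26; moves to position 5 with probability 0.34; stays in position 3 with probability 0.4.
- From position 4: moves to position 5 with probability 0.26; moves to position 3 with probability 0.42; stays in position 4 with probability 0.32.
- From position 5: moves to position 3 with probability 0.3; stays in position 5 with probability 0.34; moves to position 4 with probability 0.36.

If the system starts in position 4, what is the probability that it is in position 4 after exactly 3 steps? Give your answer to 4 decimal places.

Propagate the distribution vector 3 steps from position 4.
After 0 steps: (0.0000, 1.0000, 0.0000)
After 1 step: (0.4200, 0.3200, 0.2600)
After 2 steps: (0.3804, 0.3052, 0.3144)
After 3 steps: (0.3747, 0.3098, 0.3156)
P(in position 4 after 3 steps) = 0.3098

0.3098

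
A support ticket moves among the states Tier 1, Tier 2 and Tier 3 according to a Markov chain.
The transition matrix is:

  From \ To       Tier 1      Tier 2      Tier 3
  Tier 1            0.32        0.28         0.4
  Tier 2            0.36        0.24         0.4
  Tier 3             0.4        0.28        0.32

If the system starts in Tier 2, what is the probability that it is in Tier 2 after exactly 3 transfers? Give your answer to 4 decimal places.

0.2692

Propagate the distribution vector 3 transfers from Tier 2.
After 0 transfers: (0.0000, 1.0000, 0.0000)
After 1 transfer: (0.3600, 0.2400, 0.4000)
After 2 transfers: (0.3616, 0.2704, 0.3680)
After 3 transfers: (0.3603, 0.2692, 0.3706)
P(in Tier 2 after 3 transfers) = 0.2692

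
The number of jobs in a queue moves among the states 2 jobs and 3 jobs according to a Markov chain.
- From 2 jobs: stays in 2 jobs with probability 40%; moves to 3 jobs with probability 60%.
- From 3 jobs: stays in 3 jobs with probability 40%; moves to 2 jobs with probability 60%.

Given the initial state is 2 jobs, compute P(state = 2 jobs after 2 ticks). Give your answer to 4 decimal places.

Sum over the intermediate state after 1 tick:
P = P(2 jobs→2 jobs)·P(2 jobs→2 jobs) + P(2 jobs→3 jobs)·P(3 jobs→2 jobs)
  = 0.4×0.4 + 0.6×0.6
  = 0.1600 + 0.3600 = 0.5200

0.5200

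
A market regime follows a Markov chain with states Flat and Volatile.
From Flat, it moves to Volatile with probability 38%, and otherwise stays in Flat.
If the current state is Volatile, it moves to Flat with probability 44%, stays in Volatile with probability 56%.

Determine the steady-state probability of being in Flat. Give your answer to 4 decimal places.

0.5366

Let the stationary distribution be π with π = πP and π_1 + π_2 = 1.
π_1 = 0.62·π_1 + 0.44·π_2
Solving with the normalization constraint gives π = (0.5366, 0.4634).
So the stationary probability of Flat is 0.5366.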